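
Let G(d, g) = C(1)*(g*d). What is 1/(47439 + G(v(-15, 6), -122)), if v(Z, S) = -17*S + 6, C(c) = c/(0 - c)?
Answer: 1/35727 ≈ 2.7990e-5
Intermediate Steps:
C(c) = -1 (C(c) = c/((-c)) = c*(-1/c) = -1)
v(Z, S) = 6 - 17*S
G(d, g) = -d*g (G(d, g) = -g*d = -d*g)
1/(47439 + G(v(-15, 6), -122)) = 1/(47439 - 1*(6 - 17*6)*(-122)) = 1/(47439 - 1*(6 - 102)*(-122)) = 1/(47439 - 1*(-96)*(-122)) = 1/(47439 - 11712) = 1/35727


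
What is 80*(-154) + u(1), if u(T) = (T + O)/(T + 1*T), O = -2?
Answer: -24641/2 ≈ -12321.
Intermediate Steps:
u(T) = (-2 + T)/(2*T) (u(T) = (T - 2)/(T + 1*T) = (-2 + T)/(T + T) = (-2 + T)/((2*T)) = (-2 + T)*(1/(2*T)) = (-2 + T)/(2*T))
80*(-154) + u(1) = 80*(-154) + (½)*(-2 + 1)/1 = -12320 + (½)*1*(-1) = -12320 - ½ = -24641/2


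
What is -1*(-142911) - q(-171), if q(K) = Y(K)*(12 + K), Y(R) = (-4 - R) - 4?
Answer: 168828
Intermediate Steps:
Y(R) = -8 - R
q(K) = (-8 - K)*(12 + K)
-1*(-142911) - q(-171) = -1*(-142911) - (-1)*(8 - 171)*(12 - 171) = 142911 - (-1)*(-163)*(-159) = 142911 - 1*(-25917) = 142911 + 25917 = 168828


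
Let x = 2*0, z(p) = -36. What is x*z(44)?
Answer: 0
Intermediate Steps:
x = 0
x*z(44) = 0*(-36) = 0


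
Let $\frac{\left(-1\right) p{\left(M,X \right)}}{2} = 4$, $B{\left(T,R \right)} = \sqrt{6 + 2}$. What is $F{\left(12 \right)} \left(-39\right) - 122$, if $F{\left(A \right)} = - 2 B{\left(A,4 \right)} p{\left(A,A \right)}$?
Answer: $-122 - 1248 \sqrt{2} \approx -1886.9$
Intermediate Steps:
$B{\left(T,R \right)} = 2 \sqrt{2}$ ($B{\left(T,R \right)} = \sqrt{8} = 2 \sqrt{2}$)
$p{\left(M,X \right)} = -8$ ($p{\left(M,X \right)} = \left(-2\right) 4 = -8$)
$F{\left(A \right)} = 32 \sqrt{2}$ ($F{\left(A \right)} = - 2 \cdot 2 \sqrt{2} \left(-8\right) = - 4 \sqrt{2} \left(-8\right) = 32 \sqrt{2}$)
$F{\left(12 \right)} \left(-39\right) - 122 = 32 \sqrt{2} \left(-39\right) - 122 = - 1248 \sqrt{2} - 122 = -122 - 1248 \sqrt{2}$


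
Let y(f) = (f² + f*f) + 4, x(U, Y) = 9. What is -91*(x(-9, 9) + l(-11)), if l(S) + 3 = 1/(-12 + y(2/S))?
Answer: -513149/960 ≈ -534.53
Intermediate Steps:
y(f) = 4 + 2*f² (y(f) = (f² + f²) + 4 = 2*f² + 4 = 4 + 2*f²)
l(S) = -3 + 1/(-8 + 8/S²) (l(S) = -3 + 1/(-12 + (4 + 2*(2/S)²)) = -3 + 1/(-12 + (4 + 2*(4/S²))) = -3 + 1/(-12 + (4 + 8/S²)) = -3 + 1/(-8 + 8/S²))
-91*(x(-9, 9) + l(-11)) = -91*(9 + (-24 + 25*(-11)²)/(8*(1 - 1*(-11)²))) = -91*(9 + (-24 + 25*121)/(8*(1 - 1*121))) = -91*(9 + (-24 + 3025)/(8*(1 - 121))) = -91*(9 + (⅛)*3001/(-120)) = -91*(9 + (⅛)*(-1/120)*3001) = -91*(9 - 3001/960) = -91*5639/960 = -513149/960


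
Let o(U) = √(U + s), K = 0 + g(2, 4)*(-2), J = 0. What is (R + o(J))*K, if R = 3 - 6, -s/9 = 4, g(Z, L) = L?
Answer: 24 - 48*I ≈ 24.0 - 48.0*I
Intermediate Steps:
s = -36 (s = -9*4 = -36)
K = -8 (K = 0 + 4*(-2) = 0 - 8 = -8)
o(U) = √(-36 + U) (o(U) = √(U - 36) = √(-36 + U))
R = -3
(R + o(J))*K = (-3 + √(-36 + 0))*(-8) = (-3 + √(-36))*(-8) = (-3 + 6*I)*(-8) = 24 - 48*I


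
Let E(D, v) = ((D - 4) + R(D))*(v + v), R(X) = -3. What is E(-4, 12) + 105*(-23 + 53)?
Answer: 2886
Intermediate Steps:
E(D, v) = 2*v*(-7 + D) (E(D, v) = ((D - 4) - 3)*(v + v) = ((-4 + D) - 3)*(2*v) = (-7 + D)*(2*v) = 2*v*(-7 + D))
E(-4, 12) + 105*(-23 + 53) = 2*12*(-7 - 4) + 105*(-23 + 53) = 2*12*(-11) + 105*30 = -264 + 3150 = 2886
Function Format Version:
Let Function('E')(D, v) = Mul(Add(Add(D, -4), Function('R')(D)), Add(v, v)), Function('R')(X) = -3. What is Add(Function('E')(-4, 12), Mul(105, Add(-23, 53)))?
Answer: 2886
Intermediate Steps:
Function('E')(D, v) = Mul(2, v, Add(-7, D)) (Function('E')(D, v) = Mul(Add(Add(D, -4), -3), Add(v, v)) = Mul(Add(Add(-4, D), -3), Mul(2, v)) = Mul(Add(-7, D), Mul(2, v)) = Mul(2, v, Add(-7, D)))
Add(Function('E')(-4, 12), Mul(105, Add(-23, 53))) = Add(Mul(2, 12, Add(-7, -4)), Mul(105, Add(-23, 53))) = Add(Mul(2, 12, -11), Mul(105, 30)) = Add(-264, 3150) = 2886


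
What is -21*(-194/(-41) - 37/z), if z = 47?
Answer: -159621/1927 ≈ -82.834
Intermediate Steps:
-21*(-194/(-41) - 37/z) = -21*(-194/(-41) - 37/47) = -21*(-194*(-1/41) - 37*1/47) = -21*(194/41 - 37/47) = -21*7601/1927 = -159621/1927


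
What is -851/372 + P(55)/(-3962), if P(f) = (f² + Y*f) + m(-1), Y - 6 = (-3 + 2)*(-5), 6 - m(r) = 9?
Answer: -2360453/736932 ≈ -3.2031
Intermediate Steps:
m(r) = -3 (m(r) = 6 - 1*9 = 6 - 9 = -3)
Y = 11 (Y = 6 + (-3 + 2)*(-5) = 6 - 1*(-5) = 6 + 5 = 11)
P(f) = -3 + f² + 11*f (P(f) = (f² + 11*f) - 3 = -3 + f² + 11*f)
-851/372 + P(55)/(-3962) = -851/372 + (-3 + 55² + 11*55)/(-3962) = -851*1/372 + (-3 + 3025 + 605)*(-1/3962) = -851/372 + 3627*(-1/3962) = -851/372 - 3627/3962 = -2360453/736932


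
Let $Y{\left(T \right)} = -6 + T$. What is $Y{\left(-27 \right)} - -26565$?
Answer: $26532$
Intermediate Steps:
$Y{\left(-27 \right)} - -26565 = \left(-6 - 27\right) - -26565 = -33 + 26565 = 26532$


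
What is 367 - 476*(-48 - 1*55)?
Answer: 49395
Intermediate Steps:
367 - 476*(-48 - 1*55) = 367 - 476*(-48 - 55) = 367 - 476*(-103) = 367 + 49028 = 49395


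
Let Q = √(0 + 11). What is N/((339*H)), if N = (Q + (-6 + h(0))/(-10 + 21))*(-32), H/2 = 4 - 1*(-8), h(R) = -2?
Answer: 32/11187 - 4*√11/1017 ≈ -0.010184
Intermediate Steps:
Q = √11 ≈ 3.3166
H = 24 (H = 2*(4 - 1*(-8)) = 2*(4 + 8) = 2*12 = 24)
N = 256/11 - 32*√11 (N = (√11 + (-6 - 2)/(-10 + 21))*(-32) = (√11 - 8/11)*(-32) = (-8/11 + √11)*(-32) = 256/11 - 32*√11 ≈ -82.859)
N/((339*H)) = (256/11 - 32*√11)/((339*24)) = (256/11 - 32*√11)/8136 = (256/11 - 32*√11)*(1/8136) = 32/11187 - 4*√11/1017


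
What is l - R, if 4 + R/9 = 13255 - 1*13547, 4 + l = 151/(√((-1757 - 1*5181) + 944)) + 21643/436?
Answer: 1181403/436 - 151*I*√74/666 ≈ 2709.6 - 1.9504*I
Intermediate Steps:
l = 19899/436 - 151*I*√74/666 (l = -4 + (151/(√((-1757 - 1*5181) + 944)) + 21643/436) = -4 + (151/(√((-1757 - 5181) + 944)) + 21643*(1/436)) = -4 + (151/(√(-6938 + 944)) + 21643/436) = -4 + (151/(√(-5994)) + 21643/436) = -4 + (151/((9*I*√74)) + 21643/436) = -4 + (151*(-I*√74/666) + 21643/436) = -4 + (-151*I*√74/666 + 21643/436) = -4 + (21643/436 - 151*I*√74/666) = 19899/436 - 151*I*√74/666 ≈ 45.64 - 1.9504*I)
R = -2664 (R = -36 + 9*(13255 - 1*13547) = -36 + 9*(13255 - 13547) = -36 + 9*(-292) = -36 - 2628 = -2664)
l - R = (19899/436 - 151*I*√74/666) - 1*(-2664) = (19899/436 - 151*I*√74/666) + 2664 = 1181403/436 - 151*I*√74/666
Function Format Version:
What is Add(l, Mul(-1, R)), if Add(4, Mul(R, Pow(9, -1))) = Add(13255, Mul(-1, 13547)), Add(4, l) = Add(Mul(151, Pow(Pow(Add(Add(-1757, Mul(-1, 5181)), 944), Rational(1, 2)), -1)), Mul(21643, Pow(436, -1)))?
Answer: Add(Rational(1181403, 436), Mul(Rational(-151, 666), I, Pow(74, Rational(1, 2)))) ≈ Add(2709.6, Mul(-1.9504, I))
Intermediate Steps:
l = Add(Rational(19899, 436), Mul(Rational(-151, 666), I, Pow(74, Rational(1, 2)))) (l = Add(-4, Add(Mul(151, Pow(Pow(Add(Add(-1757, Mul(-1, 5181)), 944), Rational(1, 2)), -1)), Mul(21643, Pow(436, -1)))) = Add(-4, Add(Mul(151, Pow(Pow(Add(Add(-1757, -5181), 944), Rational(1, 2)), -1)), Mul(21643, Rational(1, 436)))) = Add(-4, Add(Mul(151, Pow(Pow(Add(-6938, 944), Rational(1, 2)), -1)), Rational(21643, 436))) = Add(-4, Add(Mul(151, Pow(Pow(-5994, Rational(1, 2)), -1)), Rational(21643, 436))) = Add(-4, Add(Mul(151, Pow(Mul(9, I, Pow(74, Rational(1, 2))), -1)), Rational(21643, 436))) = Add(-4, Add(Mul(151, Mul(Rational(-1, 666), I, Pow(74, Rational(1, 2)))), Rational(21643, 436))) = Add(-4, Add(Mul(Rational(-151, 666), I, Pow(74, Rational(1, 2))), Rational(21643, 436))) = Add(-4, Add(Rational(21643, 436), Mul(Rational(-151, 666), I, Pow(74, Rational(1, 2))))) = Add(Rational(19899, 436), Mul(Rational(-151, 666), I, Pow(74, Rational(1, 2)))) ≈ Add(45.640, Mul(-1.9504, I)))
R = -2664 (R = Add(-36, Mul(9, Add(13255, Mul(-1, 13547)))) = Add(-36, Mul(9, Add(13255, -13547))) = Add(-36, Mul(9, -292)) = Add(-36, -2628) = -2664)
Add(l, Mul(-1, R)) = Add(Add(Rational(19899, 436), Mul(Rational(-151, 666), I, Pow(74, Rational(1, 2)))), Mul(-1, -2664)) = Add(Add(Rational(19899, 436), Mul(Rational(-151, 666), I, Pow(74, Rational(1, 2)))), 2664) = Add(Rational(1181403, 436), Mul(Rational(-151, 666), I, Pow(74, Rational(1, 2))))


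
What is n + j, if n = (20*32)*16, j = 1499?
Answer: 11739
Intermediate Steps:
n = 10240 (n = 640*16 = 10240)
n + j = 10240 + 1499 = 11739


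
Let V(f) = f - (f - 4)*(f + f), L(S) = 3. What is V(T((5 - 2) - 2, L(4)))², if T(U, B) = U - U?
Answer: 0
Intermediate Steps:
T(U, B) = 0
V(f) = f - 2*f*(-4 + f) (V(f) = f - (-4 + f)*2*f = f - 2*f*(-4 + f))
V(T((5 - 2) - 2, L(4)))² = (0*(9 - 2*0))² = (0*(9 + 0))² = (0*9)² = 0² = 0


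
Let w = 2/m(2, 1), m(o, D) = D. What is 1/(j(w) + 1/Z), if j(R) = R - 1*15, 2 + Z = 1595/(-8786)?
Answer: -19167/257957 ≈ -0.074303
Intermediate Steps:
Z = -19167/8786 (Z = -2 + 1595/(-8786) = -2 + 1595*(-1/8786) = -2 - 1595/8786 = -19167/8786 ≈ -2.1815)
w = 2 (w = 2/1 = 2*1 = 2)
j(R) = -15 + R (j(R) = R - 15 = -15 + R)
1/(j(w) + 1/Z) = 1/((-15 + 2) + 1/(-19167/8786)) = 1/(-13 - 8786/19167) = 1/(-257957/19167) = -19167/257957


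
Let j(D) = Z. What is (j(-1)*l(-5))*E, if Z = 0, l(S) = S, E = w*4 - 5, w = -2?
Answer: 0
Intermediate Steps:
E = -13 (E = -2*4 - 5 = -8 - 5 = -13)
j(D) = 0
(j(-1)*l(-5))*E = (0*(-5))*(-13) = 0*(-13) = 0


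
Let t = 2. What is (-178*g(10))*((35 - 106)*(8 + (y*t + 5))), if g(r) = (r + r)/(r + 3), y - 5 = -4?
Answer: 3791400/13 ≈ 2.9165e+5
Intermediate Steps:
y = 1 (y = 5 - 4 = 1)
g(r) = 2*r/(3 + r) (g(r) = (2*r)/(3 + r) = 2*r/(3 + r))
(-178*g(10))*((35 - 106)*(8 + (y*t + 5))) = (-356*10/(3 + 10))*((35 - 106)*(8 + (1*2 + 5))) = (-356*10/13)*(-71*(8 + (2 + 5))) = (-356*10/13)*(-71*(8 + 7)) = (-178*20/13)*(-71*15) = -3560/13*(-1065) = 3791400/13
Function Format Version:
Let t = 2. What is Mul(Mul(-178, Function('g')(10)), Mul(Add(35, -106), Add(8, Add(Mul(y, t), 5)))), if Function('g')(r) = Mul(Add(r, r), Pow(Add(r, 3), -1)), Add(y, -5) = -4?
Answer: Rational(3791400, 13) ≈ 2.9165e+5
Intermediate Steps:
y = 1 (y = Add(5, -4) = 1)
Function('g')(r) = Mul(2, r, Pow(Add(3, r), -1)) (Function('g')(r) = Mul(Mul(2, r), Pow(Add(3, r), -1)) = Mul(2, r, Pow(Add(3, r), -1)))
Mul(Mul(-178, Function('g')(10)), Mul(Add(35, -106), Add(8, Add(Mul(y, t), 5)))) = Mul(Mul(-178, Mul(2, 10, Pow(Add(3, 10), -1))), Mul(Add(35, -106), Add(8, Add(Mul(1, 2), 5)))) = Mul(Mul(-178, Mul(2, 10, Pow(13, -1))), Mul(-71, Add(8, Add(2, 5)))) = Mul(Mul(-178, Mul(2, 10, Rational(1, 13))), Mul(-71, Add(8, 7))) = Mul(Mul(-178, Rational(20, 13)), Mul(-71, 15)) = Mul(Rational(-3560, 13), -1065) = Rational(3791400, 13)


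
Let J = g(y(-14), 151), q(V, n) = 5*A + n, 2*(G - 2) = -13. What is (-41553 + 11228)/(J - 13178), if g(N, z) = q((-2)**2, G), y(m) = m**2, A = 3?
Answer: 12130/5267 ≈ 2.3030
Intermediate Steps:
G = -9/2 (G = 2 + (1/2)*(-13) = 2 - 13/2 = -9/2 ≈ -4.5000)
q(V, n) = 15 + n (q(V, n) = 5*3 + n = 15 + n)
g(N, z) = 21/2 (g(N, z) = 15 - 9/2 = 21/2)
J = 21/2 ≈ 10.500
(-41553 + 11228)/(J - 13178) = (-41553 + 11228)/(21/2 - 13178) = -30325/(-26335/2) = -30325*(-2/26335) = 12130/5267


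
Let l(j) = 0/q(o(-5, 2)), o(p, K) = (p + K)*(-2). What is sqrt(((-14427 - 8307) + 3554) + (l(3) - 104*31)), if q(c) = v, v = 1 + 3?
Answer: 2*I*sqrt(5601) ≈ 149.68*I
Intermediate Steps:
o(p, K) = -2*K - 2*p (o(p, K) = (K + p)*(-2) = -2*K - 2*p)
v = 4
q(c) = 4
l(j) = 0 (l(j) = 0/4 = 0*(1/4) = 0)
sqrt(((-14427 - 8307) + 3554) + (l(3) - 104*31)) = sqrt(((-14427 - 8307) + 3554) + (0 - 104*31)) = sqrt((-22734 + 3554) + (0 - 3224)) = sqrt(-19180 - 3224) = sqrt(-22404) = 2*I*sqrt(5601)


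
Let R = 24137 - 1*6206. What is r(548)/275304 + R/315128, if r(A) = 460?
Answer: 635179363/10844499864 ≈ 0.058572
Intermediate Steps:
R = 17931 (R = 24137 - 6206 = 17931)
r(548)/275304 + R/315128 = 460/275304 + 17931/315128 = 460*(1/275304) + 17931*(1/315128) = 115/68826 + 17931/315128 = 635179363/10844499864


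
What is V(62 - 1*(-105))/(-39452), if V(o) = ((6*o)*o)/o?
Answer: -501/19726 ≈ -0.025398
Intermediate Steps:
V(o) = 6*o (V(o) = (6*o**2)/o = 6*o)
V(62 - 1*(-105))/(-39452) = (6*(62 - 1*(-105)))/(-39452) = (6*(62 + 105))*(-1/39452) = (6*167)*(-1/39452) = 1002*(-1/39452) = -501/19726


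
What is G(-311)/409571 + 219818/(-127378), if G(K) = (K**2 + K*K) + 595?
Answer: -32657516546/26085167419 ≈ -1.2520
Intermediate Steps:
G(K) = 595 + 2*K**2 (G(K) = (K**2 + K**2) + 595 = 2*K**2 + 595 = 595 + 2*K**2)
G(-311)/409571 + 219818/(-127378) = (595 + 2*(-311)**2)/409571 + 219818/(-127378) = (595 + 2*96721)*(1/409571) + 219818*(-1/127378) = (595 + 193442)*(1/409571) - 109909/63689 = 194037*(1/409571) - 109909/63689 = 194037/409571 - 109909/63689 = -32657516546/26085167419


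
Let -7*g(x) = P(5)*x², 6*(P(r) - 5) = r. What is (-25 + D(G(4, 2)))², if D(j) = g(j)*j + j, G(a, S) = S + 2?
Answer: 49729/9 ≈ 5525.4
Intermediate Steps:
P(r) = 5 + r/6
G(a, S) = 2 + S
g(x) = -5*x²/6 (g(x) = -(5 + (⅙)*5)*x²/7 = -(5 + ⅚)*x²/7 = -5*x²/6)
D(j) = j - 5*j³/6 (D(j) = (-5*j²/6)*j + j = -5*j³/6 + j = j - 5*j³/6)
(-25 + D(G(4, 2)))² = (-25 + ((2 + 2) - 5*(2 + 2)³/6))² = (-25 + (4 - ⅚*4³))² = (-25 + (4 - ⅚*64))² = (-25 + (4 - 160/3))² = (-25 - 148/3)² = (-223/3)² = 49729/9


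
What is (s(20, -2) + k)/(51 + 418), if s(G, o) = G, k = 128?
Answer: 148/469 ≈ 0.31557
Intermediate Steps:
(s(20, -2) + k)/(51 + 418) = (20 + 128)/(51 + 418) = 148/469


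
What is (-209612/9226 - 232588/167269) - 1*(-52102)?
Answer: 40183919334236/771611897 ≈ 52078.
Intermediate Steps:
(-209612/9226 - 232588/167269) - 1*(-52102) = (-209612*1/9226 - 232588*1/167269) + 52102 = (-104806/4613 - 232588/167269) + 52102 = -18603723258/771611897 + 52102 = 40183919334236/771611897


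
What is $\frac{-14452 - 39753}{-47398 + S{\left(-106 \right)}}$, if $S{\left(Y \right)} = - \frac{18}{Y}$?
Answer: $\frac{574573}{502417} \approx 1.1436$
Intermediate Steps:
$\frac{-14452 - 39753}{-47398 + S{\left(-106 \right)}} = \frac{-14452 - 39753}{-47398 - \frac{18}{-106}} = - \frac{54205}{-47398 - - \frac{9}{53}} = - \frac{54205}{-47398 + \frac{9}{53}} = - \frac{54205}{- \frac{2512085}{53}} = \left(-54205\right) \left(- \frac{53}{2512085}\right) = \frac{574573}{502417}$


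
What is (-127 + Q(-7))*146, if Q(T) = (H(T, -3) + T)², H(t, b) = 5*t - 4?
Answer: 290394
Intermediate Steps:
H(t, b) = -4 + 5*t
Q(T) = (-4 + 6*T)² (Q(T) = ((-4 + 5*T) + T)² = (-4 + 6*T)²)
(-127 + Q(-7))*146 = (-127 + 4*(-2 + 3*(-7))²)*146 = (-127 + 4*(-2 - 21)²)*146 = (-127 + 4*(-23)²)*146 = (-127 + 4*529)*146 = (-127 + 2116)*146 = 1989*146 = 290394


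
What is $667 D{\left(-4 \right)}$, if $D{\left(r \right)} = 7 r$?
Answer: $-18676$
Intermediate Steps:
$667 D{\left(-4 \right)} = 667 \cdot 7 \left(-4\right) = 667 \left(-28\right) = -18676$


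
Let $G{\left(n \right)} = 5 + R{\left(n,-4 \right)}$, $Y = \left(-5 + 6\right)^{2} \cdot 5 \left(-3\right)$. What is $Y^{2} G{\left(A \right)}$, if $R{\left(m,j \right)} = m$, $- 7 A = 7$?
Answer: $900$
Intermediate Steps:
$A = -1$ ($A = \left(- \frac{1}{7}\right) 7 = -1$)
$Y = -15$ ($Y = 1^{2} \left(-15\right) = 1 \left(-15\right) = -15$)
$G{\left(n \right)} = 5 + n$
$Y^{2} G{\left(A \right)} = \left(-15\right)^{2} \left(5 - 1\right) = 225 \cdot 4 = 900$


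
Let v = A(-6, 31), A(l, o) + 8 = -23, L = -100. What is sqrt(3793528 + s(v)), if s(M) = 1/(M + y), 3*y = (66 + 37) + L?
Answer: sqrt(3414175170)/30 ≈ 1947.7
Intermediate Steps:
A(l, o) = -31 (A(l, o) = -8 - 23 = -31)
y = 1 (y = ((66 + 37) - 100)/3 = (103 - 100)/3 = (1/3)*3 = 1)
v = -31
s(M) = 1/(1 + M) (s(M) = 1/(M + 1) = 1/(1 + M))
sqrt(3793528 + s(v)) = sqrt(3793528 + 1/(1 - 31)) = sqrt(3793528 + 1/(-30)) = sqrt(3793528 - 1/30) = sqrt(113805839/30) = sqrt(3414175170)/30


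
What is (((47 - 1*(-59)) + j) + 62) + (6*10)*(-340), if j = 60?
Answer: -20172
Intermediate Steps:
(((47 - 1*(-59)) + j) + 62) + (6*10)*(-340) = (((47 - 1*(-59)) + 60) + 62) + (6*10)*(-340) = (((47 + 59) + 60) + 62) + 60*(-340) = ((106 + 60) + 62) - 20400 = (166 + 62) - 20400 = 228 - 20400 = -20172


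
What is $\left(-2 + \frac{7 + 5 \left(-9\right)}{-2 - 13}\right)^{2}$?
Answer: $\frac{64}{225} \approx 0.28444$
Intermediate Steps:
$\left(-2 + \frac{7 + 5 \left(-9\right)}{-2 - 13}\right)^{2} = \left(-2 + \frac{7 - 45}{-15}\right)^{2} = \left(-2 - - \frac{38}{15}\right)^{2} = \left(-2 + \frac{38}{15}\right)^{2} = \left(\frac{8}{15}\right)^{2} = \frac{64}{225}$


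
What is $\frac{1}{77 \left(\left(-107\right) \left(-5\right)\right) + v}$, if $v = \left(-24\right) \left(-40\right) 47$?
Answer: $\frac{1}{86315} \approx 1.1585 \cdot 10^{-5}$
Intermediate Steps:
$v = 45120$ ($v = 960 \cdot 47 = 45120$)
$\frac{1}{77 \left(\left(-107\right) \left(-5\right)\right) + v} = \frac{1}{77 \left(\left(-107\right) \left(-5\right)\right) + 45120} = \frac{1}{77 \cdot 535 + 45120} = \frac{1}{41195 + 45120} = \frac{1}{86315}$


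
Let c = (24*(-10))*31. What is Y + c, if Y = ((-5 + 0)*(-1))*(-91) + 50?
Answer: -7845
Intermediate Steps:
c = -7440 (c = -240*31 = -7440)
Y = -405 (Y = -5*(-1)*(-91) + 50 = 5*(-91) + 50 = -455 + 50 = -405)
Y + c = -405 - 7440 = -7845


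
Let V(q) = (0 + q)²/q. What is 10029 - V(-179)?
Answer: 10208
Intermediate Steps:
V(q) = q (V(q) = q²/q = q)
10029 - V(-179) = 10029 - 1*(-179) = 10029 + 179 = 10208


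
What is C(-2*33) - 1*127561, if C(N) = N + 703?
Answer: -126924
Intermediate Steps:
C(N) = 703 + N
C(-2*33) - 1*127561 = (703 - 2*33) - 1*127561 = (703 - 66) - 127561 = 637 - 127561 = -126924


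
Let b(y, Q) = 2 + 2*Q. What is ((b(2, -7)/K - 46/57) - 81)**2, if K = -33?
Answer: 2607634225/393129 ≈ 6633.0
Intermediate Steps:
((b(2, -7)/K - 46/57) - 81)**2 = (((2 + 2*(-7))/(-33) - 46/57) - 81)**2 = (((2 - 14)*(-1/33) - 46*1/57) - 81)**2 = ((-12*(-1/33) - 46/57) - 81)**2 = ((4/11 - 46/57) - 81)**2 = (-278/627 - 81)**2 = (-51065/627)**2 = 2607634225/393129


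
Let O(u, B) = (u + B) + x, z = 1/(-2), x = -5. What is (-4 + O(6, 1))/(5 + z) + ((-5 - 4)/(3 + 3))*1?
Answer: -35/18 ≈ -1.9444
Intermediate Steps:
z = -½ (z = 1*(-½) = -½ ≈ -0.50000)
O(u, B) = -5 + B + u (O(u, B) = (u + B) - 5 = (B + u) - 5 = -5 + B + u)
(-4 + O(6, 1))/(5 + z) + ((-5 - 4)/(3 + 3))*1 = (-4 + (-5 + 1 + 6))/(5 - ½) + ((-5 - 4)/(3 + 3))*1 = (-4 + 2)/(9/2) - 9/6*1 = -2*2/9 - 9*⅙*1 = -4/9 - 3/2*1 = -4/9 - 3/2 = -35/18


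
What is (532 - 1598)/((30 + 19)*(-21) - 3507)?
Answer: 533/2268 ≈ 0.23501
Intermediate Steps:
(532 - 1598)/((30 + 19)*(-21) - 3507) = -1066/(49*(-21) - 3507) = -1066/(-1029 - 3507) = -1066/(-4536) = -1066*(-1/4536) = 533/2268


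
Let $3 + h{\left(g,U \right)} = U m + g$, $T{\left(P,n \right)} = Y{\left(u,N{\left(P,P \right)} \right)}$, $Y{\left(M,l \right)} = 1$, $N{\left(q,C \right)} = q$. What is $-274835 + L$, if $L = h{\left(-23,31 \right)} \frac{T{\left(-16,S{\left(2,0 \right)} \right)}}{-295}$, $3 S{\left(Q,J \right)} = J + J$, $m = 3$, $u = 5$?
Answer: $- \frac{81076392}{295} \approx -2.7484 \cdot 10^{5}$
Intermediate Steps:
$S{\left(Q,J \right)} = \frac{2 J}{3}$ ($S{\left(Q,J \right)} = \frac{J + J}{3} = \frac{2 J}{3}$)
$T{\left(P,n \right)} = 1$
$h{\left(g,U \right)} = -3 + g + 3 U$ ($h{\left(g,U \right)} = -3 + \left(U 3 + g\right) = -3 + \left(3 U + g\right) = -3 + \left(g + 3 U\right) = -3 + g + 3 U$)
$L = - \frac{67}{295}$ ($L = \left(-3 - 23 + 3 \cdot 31\right) 1 \frac{1}{-295} = \left(-3 - 23 + 93\right) 1 \left(- \frac{1}{295}\right) = 67 \left(- \frac{1}{295}\right) = - \frac{67}{295} \approx -0.22712$)
$-274835 + L = -274835 - \frac{67}{295} = - \frac{81076392}{295}$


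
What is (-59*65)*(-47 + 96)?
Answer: -187915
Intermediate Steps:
(-59*65)*(-47 + 96) = -3835*49 = -187915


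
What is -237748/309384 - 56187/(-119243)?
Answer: -2741606489/9222969078 ≈ -0.29726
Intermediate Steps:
-237748/309384 - 56187/(-119243) = -237748*1/309384 - 56187*(-1/119243) = -59437/77346 + 56187/119243 = -2741606489/9222969078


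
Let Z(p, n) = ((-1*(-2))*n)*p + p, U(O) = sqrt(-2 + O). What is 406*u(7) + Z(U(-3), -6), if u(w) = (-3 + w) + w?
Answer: 4466 - 11*I*sqrt(5) ≈ 4466.0 - 24.597*I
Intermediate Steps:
u(w) = -3 + 2*w
Z(p, n) = p + 2*n*p (Z(p, n) = (2*n)*p + p = 2*n*p + p = p + 2*n*p)
406*u(7) + Z(U(-3), -6) = 406*(-3 + 2*7) + sqrt(-2 - 3)*(1 + 2*(-6)) = 406*(-3 + 14) + sqrt(-5)*(1 - 12) = 406*11 + (I*sqrt(5))*(-11) = 4466 - 11*I*sqrt(5)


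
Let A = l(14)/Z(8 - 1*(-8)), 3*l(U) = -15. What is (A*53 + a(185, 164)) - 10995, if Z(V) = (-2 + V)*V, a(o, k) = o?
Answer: -2421705/224 ≈ -10811.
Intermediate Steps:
Z(V) = V*(-2 + V)
l(U) = -5 (l(U) = (⅓)*(-15) = -5)
A = -5/224 (A = -5*1/((-2 + (8 - 1*(-8)))*(8 - 1*(-8))) = -5*1/((-2 + (8 + 8))*(8 + 8)) = -5*1/(16*(-2 + 16)) = -5/(16*14) = -5/224 ≈ -0.022321)
(A*53 + a(185, 164)) - 10995 = (-5/224*53 + 185) - 10995 = (-265/224 + 185) - 10995 = 41175/224 - 10995 = -2421705/224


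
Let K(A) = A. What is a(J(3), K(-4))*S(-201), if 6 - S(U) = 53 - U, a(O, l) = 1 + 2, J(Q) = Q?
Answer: -744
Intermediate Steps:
a(O, l) = 3
S(U) = -47 + U (S(U) = 6 - (53 - U) = 6 + (-53 + U) = -47 + U)
a(J(3), K(-4))*S(-201) = 3*(-47 - 201) = 3*(-248) = -744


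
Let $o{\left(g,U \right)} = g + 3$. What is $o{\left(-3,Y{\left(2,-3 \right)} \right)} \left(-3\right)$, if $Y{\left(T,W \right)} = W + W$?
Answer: $0$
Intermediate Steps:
$Y{\left(T,W \right)} = 2 W$
$o{\left(g,U \right)} = 3 + g$
$o{\left(-3,Y{\left(2,-3 \right)} \right)} \left(-3\right) = \left(3 - 3\right) \left(-3\right) = 0 \left(-3\right) = 0$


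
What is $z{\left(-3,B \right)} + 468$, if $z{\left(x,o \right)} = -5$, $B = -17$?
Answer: $463$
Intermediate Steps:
$z{\left(-3,B \right)} + 468 = -5 + 468 = 463$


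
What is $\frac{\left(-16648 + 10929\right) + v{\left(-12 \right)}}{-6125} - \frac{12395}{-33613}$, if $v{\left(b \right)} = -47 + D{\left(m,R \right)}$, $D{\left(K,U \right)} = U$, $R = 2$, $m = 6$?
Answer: $\frac{269664707}{205879625} \approx 1.3098$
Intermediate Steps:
$v{\left(b \right)} = -45$ ($v{\left(b \right)} = -47 + 2 = -45$)
$\frac{\left(-16648 + 10929\right) + v{\left(-12 \right)}}{-6125} - \frac{12395}{-33613} = \frac{\left(-16648 + 10929\right) - 45}{-6125} - \frac{12395}{-33613} = \left(-5719 - 45\right) \left(- \frac{1}{6125}\right) - - \frac{12395}{33613} = \left(-5764\right) \left(- \frac{1}{6125}\right) + \frac{12395}{33613} = \frac{5764}{6125} + \frac{12395}{33613} = \frac{269664707}{205879625}$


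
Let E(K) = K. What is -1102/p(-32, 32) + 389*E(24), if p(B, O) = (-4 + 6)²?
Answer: 18121/2 ≈ 9060.5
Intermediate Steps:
p(B, O) = 4 (p(B, O) = 2² = 4)
-1102/p(-32, 32) + 389*E(24) = -1102/4 + 389*24 = -1102*¼ + 9336 = -551/2 + 9336 = 18121/2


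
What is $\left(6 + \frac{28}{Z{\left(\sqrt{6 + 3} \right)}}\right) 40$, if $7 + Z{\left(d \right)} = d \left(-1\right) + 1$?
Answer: $\frac{1040}{9} \approx 115.56$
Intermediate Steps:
$Z{\left(d \right)} = -6 - d$ ($Z{\left(d \right)} = -7 + \left(d \left(-1\right) + 1\right) = -7 - \left(-1 + d\right) = -6 - d$)
$\left(6 + \frac{28}{Z{\left(\sqrt{6 + 3} \right)}}\right) 40 = \left(6 + \frac{28}{-6 - \sqrt{6 + 3}}\right) 40 = \left(6 + \frac{28}{-6 - \sqrt{9}}\right) 40 = \left(6 + \frac{28}{-6 - 3}\right) 40 = \left(6 + \frac{28}{-9}\right) 40 = \left(6 + 28 \left(- \frac{1}{9}\right)\right) 40 = \left(6 - \frac{28}{9}\right) 40 = \frac{26}{9} \cdot 40 = \frac{1040}{9}$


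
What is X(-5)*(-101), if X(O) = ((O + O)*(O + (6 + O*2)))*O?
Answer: 45450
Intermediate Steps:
X(O) = 2*O²*(6 + 3*O) (X(O) = ((2*O)*(O + (6 + 2*O)))*O = ((2*O)*(6 + 3*O))*O = (2*O*(6 + 3*O))*O = 2*O²*(6 + 3*O))
X(-5)*(-101) = (6*(-5)²*(2 - 5))*(-101) = (6*25*(-3))*(-101) = -450*(-101) = 45450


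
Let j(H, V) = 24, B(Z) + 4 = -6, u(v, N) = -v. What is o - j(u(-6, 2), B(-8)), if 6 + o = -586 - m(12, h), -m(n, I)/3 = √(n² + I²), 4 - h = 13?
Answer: -571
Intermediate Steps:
h = -9 (h = 4 - 1*13 = 4 - 13 = -9)
B(Z) = -10 (B(Z) = -4 - 6 = -10)
m(n, I) = -3*√(I² + n²) (m(n, I) = -3*√(n² + I²) = -3*√(I² + n²))
o = -547 (o = -6 + (-586 - (-3)*√((-9)² + 12²)) = -6 + (-586 - (-3)*√(81 + 144)) = -6 + (-586 - (-3)*√225) = -6 + (-586 - (-3)*15) = -6 + (-586 - 1*(-45)) = -6 + (-586 + 45) = -6 - 541 = -547)
o - j(u(-6, 2), B(-8)) = -547 - 1*24 = -547 - 24 = -571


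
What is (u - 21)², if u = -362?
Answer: 146689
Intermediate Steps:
(u - 21)² = (-362 - 21)² = (-383)² = 146689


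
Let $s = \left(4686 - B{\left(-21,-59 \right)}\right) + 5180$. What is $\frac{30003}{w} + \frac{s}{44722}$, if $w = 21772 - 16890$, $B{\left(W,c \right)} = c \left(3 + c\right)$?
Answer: $\frac{686914925}{109166402} \approx 6.2924$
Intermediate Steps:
$w = 4882$
$s = 6562$ ($s = \left(4686 - - 59 \left(3 - 59\right)\right) + 5180 = \left(4686 - \left(-59\right) \left(-56\right)\right) + 5180 = \left(4686 - 3304\right) + 5180 = 1382 + 5180 = 6562$)
$\frac{30003}{w} + \frac{s}{44722} = \frac{30003}{4882} + \frac{6562}{44722} = 30003 \cdot \frac{1}{4882} + 6562 \cdot \frac{1}{44722} = \frac{30003}{4882} + \frac{3281}{22361} = \frac{686914925}{109166402}$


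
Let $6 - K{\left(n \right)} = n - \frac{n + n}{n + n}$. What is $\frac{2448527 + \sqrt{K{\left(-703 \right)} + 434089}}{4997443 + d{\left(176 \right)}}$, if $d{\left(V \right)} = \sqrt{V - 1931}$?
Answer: $\frac{2448527 + 3 \sqrt{48311}}{4997443 + 3 i \sqrt{195}} \approx 0.49009 - 4.1083 \cdot 10^{-6} i$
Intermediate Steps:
$K{\left(n \right)} = 7 - n$ ($K{\left(n \right)} = 6 - \left(n - \frac{n + n}{n + n}\right) = 6 - \left(n - \frac{2 n}{2 n}\right) = 6 - \left(n - 2 n \frac{1}{2 n}\right) = 6 - \left(n - 1\right) = 6 - \left(-1 + n\right) = 7 - n$)
$d{\left(V \right)} = \sqrt{-1931 + V}$
$\frac{2448527 + \sqrt{K{\left(-703 \right)} + 434089}}{4997443 + d{\left(176 \right)}} = \frac{2448527 + \sqrt{\left(7 - -703\right) + 434089}}{4997443 + \sqrt{-1931 + 176}} = \frac{2448527 + \sqrt{\left(7 + 703\right) + 434089}}{4997443 + \sqrt{-1755}} = \frac{2448527 + \sqrt{710 + 434089}}{4997443 + 3 i \sqrt{195}} = \frac{2448527 + \sqrt{434799}}{4997443 + 3 i \sqrt{195}} = \frac{2448527 + 3 \sqrt{48311}}{4997443 + 3 i \sqrt{195}}$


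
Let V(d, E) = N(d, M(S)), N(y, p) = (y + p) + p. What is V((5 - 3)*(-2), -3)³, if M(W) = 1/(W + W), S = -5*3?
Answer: -226981/3375 ≈ -67.254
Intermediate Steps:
S = -15
M(W) = 1/(2*W)
N(y, p) = y + 2*p (N(y, p) = (p + y) + p = y + 2*p)
V(d, E) = -1/15 + d (V(d, E) = d + 2*((½)/(-15)) = d + 2*((½)*(-1/15)) = d + 2*(-1/30) = d - 1/15 = -1/15 + d)
V((5 - 3)*(-2), -3)³ = (-1/15 + (5 - 3)*(-2))³ = (-1/15 + 2*(-2))³ = (-1/15 - 4)³ = (-61/15)³ = -226981/3375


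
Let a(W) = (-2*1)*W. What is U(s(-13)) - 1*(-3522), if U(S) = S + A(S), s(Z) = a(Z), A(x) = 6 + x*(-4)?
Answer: 3450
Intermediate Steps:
A(x) = 6 - 4*x
a(W) = -2*W
s(Z) = -2*Z
U(S) = 6 - 3*S (U(S) = S + (6 - 4*S) = 6 - 3*S)
U(s(-13)) - 1*(-3522) = (6 - (-6)*(-13)) - 1*(-3522) = (6 - 3*26) + 3522 = (6 - 78) + 3522 = -72 + 3522 = 3450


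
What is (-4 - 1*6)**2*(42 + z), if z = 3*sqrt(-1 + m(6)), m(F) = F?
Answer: 4200 + 300*sqrt(5) ≈ 4870.8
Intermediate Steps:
z = 3*sqrt(5) (z = 3*sqrt(-1 + 6) = 3*sqrt(5) ≈ 6.7082)
(-4 - 1*6)**2*(42 + z) = (-4 - 1*6)**2*(42 + 3*sqrt(5)) = (-4 - 6)**2*(42 + 3*sqrt(5)) = (-10)**2*(42 + 3*sqrt(5)) = 100*(42 + 3*sqrt(5)) = 4200 + 300*sqrt(5)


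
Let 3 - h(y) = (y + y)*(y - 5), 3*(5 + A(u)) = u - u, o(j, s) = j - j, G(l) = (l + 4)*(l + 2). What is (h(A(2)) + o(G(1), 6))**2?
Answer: 9409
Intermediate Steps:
G(l) = (2 + l)*(4 + l) (G(l) = (4 + l)*(2 + l) = (2 + l)*(4 + l))
o(j, s) = 0
A(u) = -5 (A(u) = -5 + (u - u)/3 = -5 + (1/3)*0 = -5 + 0 = -5)
h(y) = 3 - 2*y*(-5 + y) (h(y) = 3 - (y + y)*(y - 5) = 3 - 2*y*(-5 + y))
(h(A(2)) + o(G(1), 6))**2 = ((3 - 2*(-5)**2 + 10*(-5)) + 0)**2 = ((3 - 2*25 - 50) + 0)**2 = ((3 - 50 - 50) + 0)**2 = (-97 + 0)**2 = (-97)**2 = 9409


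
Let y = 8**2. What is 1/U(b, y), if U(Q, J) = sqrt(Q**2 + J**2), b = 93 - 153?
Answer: sqrt(481)/1924 ≈ 0.011399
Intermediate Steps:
y = 64
b = -60
U(Q, J) = sqrt(J**2 + Q**2)
1/U(b, y) = 1/(sqrt(64**2 + (-60)**2)) = 1/(sqrt(4096 + 3600)) = 1/(sqrt(7696)) = 1/(4*sqrt(481)) = sqrt(481)/1924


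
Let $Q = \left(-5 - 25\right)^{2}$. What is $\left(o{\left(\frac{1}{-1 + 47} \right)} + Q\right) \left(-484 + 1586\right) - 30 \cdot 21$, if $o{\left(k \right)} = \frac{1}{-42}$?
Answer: $\frac{20814019}{21} \approx 9.9114 \cdot 10^{5}$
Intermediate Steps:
$Q = 900$ ($Q = \left(-30\right)^{2} = 900$)
$o{\left(k \right)} = - \frac{1}{42}$
$\left(o{\left(\frac{1}{-1 + 47} \right)} + Q\right) \left(-484 + 1586\right) - 30 \cdot 21 = \left(- \frac{1}{42} + 900\right) \left(-484 + 1586\right) - 30 \cdot 21 = \frac{37799}{42} \cdot 1102 - 630 = \frac{20827249}{21} - 630 = \frac{20814019}{21}$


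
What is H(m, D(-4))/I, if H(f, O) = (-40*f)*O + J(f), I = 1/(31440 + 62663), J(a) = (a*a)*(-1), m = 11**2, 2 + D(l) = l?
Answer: 1354989097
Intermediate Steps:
D(l) = -2 + l
m = 121
J(a) = -a**2 (J(a) = a**2*(-1) = -a**2)
I = 1/94103 ≈ 1.0627e-5
H(f, O) = -f**2 - 40*O*f (H(f, O) = (-40*f)*O - f**2 = -40*O*f - f**2 = -f**2 - 40*O*f)
H(m, D(-4))/I = (121*(-1*121 - 40*(-2 - 4)))/(1/94103) = (121*(-121 - 40*(-6)))*94103 = (121*(-121 + 240))*94103 = (121*119)*94103 = 14399*94103 = 1354989097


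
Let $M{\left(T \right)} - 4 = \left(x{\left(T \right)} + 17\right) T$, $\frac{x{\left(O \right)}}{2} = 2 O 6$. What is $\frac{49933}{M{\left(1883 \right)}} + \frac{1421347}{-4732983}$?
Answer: $- \frac{120760878538058}{402911984697633} \approx -0.29972$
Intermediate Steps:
$x{\left(O \right)} = 24 O$ ($x{\left(O \right)} = 2 \cdot 2 O 6 = 2 \cdot 12 O = 24 O$)
$M{\left(T \right)} = 4 + T \left(17 + 24 T\right)$ ($M{\left(T \right)} = 4 + \left(24 T + 17\right) T = 4 + \left(17 + 24 T\right) T = 4 + T \left(17 + 24 T\right)$)
$\frac{49933}{M{\left(1883 \right)}} + \frac{1421347}{-4732983} = \frac{49933}{4 + 17 \cdot 1883 + 24 \cdot 1883^{2}} + \frac{1421347}{-4732983} = \frac{49933}{4 + 32011 + 24 \cdot 3545689} + 1421347 \left(- \frac{1}{4732983}\right) = \frac{49933}{4 + 32011 + 85096536} - \frac{1421347}{4732983} = \frac{49933}{85128551} - \frac{1421347}{4732983} = - \frac{120760878538058}{402911984697633}$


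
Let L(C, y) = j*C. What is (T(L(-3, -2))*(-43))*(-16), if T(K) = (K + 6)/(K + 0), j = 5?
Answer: 2064/5 ≈ 412.80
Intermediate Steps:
L(C, y) = 5*C
T(K) = (6 + K)/K
(T(L(-3, -2))*(-43))*(-16) = (((6 + 5*(-3))/((5*(-3))))*(-43))*(-16) = (((6 - 15)/(-15))*(-43))*(-16) = (-1/15*(-9)*(-43))*(-16) = ((3/5)*(-43))*(-16) = -129/5*(-16) = 2064/5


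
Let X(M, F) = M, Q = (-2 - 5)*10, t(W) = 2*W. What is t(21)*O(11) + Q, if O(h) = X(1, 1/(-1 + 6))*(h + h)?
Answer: 854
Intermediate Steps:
Q = -70 (Q = -7*10 = -70)
O(h) = 2*h (O(h) = 1*(h + h) = 1*(2*h) = 2*h)
t(21)*O(11) + Q = (2*21)*(2*11) - 70 = 42*22 - 70 = 924 - 70 = 854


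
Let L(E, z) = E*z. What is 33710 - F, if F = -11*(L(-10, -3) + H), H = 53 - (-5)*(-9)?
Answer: 34128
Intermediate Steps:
H = 8 (H = 53 - 1*45 = 53 - 45 = 8)
F = -418 (F = -11*(-10*(-3) + 8) = -11*(30 + 8) = -11*38 = -418)
33710 - F = 33710 - 1*(-418) = 33710 + 418 = 34128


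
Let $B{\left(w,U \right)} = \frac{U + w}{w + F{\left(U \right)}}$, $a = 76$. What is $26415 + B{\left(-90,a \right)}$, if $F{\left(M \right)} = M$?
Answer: $26416$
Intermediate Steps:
$B{\left(w,U \right)} = 1$ ($B{\left(w,U \right)} = \frac{U + w}{w + U} = \frac{U + w}{U + w} = 1$)
$26415 + B{\left(-90,a \right)} = 26415 + 1 = 26416$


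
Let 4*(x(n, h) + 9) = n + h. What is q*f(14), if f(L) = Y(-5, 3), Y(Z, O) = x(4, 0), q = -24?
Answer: 192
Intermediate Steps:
x(n, h) = -9 + h/4 + n/4 (x(n, h) = -9 + (n + h)/4 = -9 + (h + n)/4 = -9 + (h/4 + n/4) = -9 + h/4 + n/4)
Y(Z, O) = -8 (Y(Z, O) = -9 + (¼)*0 + (¼)*4 = -9 + 0 + 1 = -8)
f(L) = -8
q*f(14) = -24*(-8) = 192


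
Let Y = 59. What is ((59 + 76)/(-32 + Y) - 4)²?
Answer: 1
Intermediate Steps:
((59 + 76)/(-32 + Y) - 4)² = ((59 + 76)/(-32 + 59) - 4)² = (135/27 - 4)² = (135*(1/27) - 4)² = (5 - 4)² = 1² = 1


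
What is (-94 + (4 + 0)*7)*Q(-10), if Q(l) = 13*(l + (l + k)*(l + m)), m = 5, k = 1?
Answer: -30030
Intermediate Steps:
Q(l) = 13*l + 13*(1 + l)*(5 + l) (Q(l) = 13*(l + (l + 1)*(l + 5)) = 13*(l + (1 + l)*(5 + l)) = 13*l + 13*(1 + l)*(5 + l))
(-94 + (4 + 0)*7)*Q(-10) = (-94 + (4 + 0)*7)*(65 + 13*(-10)**2 + 91*(-10)) = (-94 + 4*7)*(65 + 13*100 - 910) = (-94 + 28)*(65 + 1300 - 910) = -66*455 = -30030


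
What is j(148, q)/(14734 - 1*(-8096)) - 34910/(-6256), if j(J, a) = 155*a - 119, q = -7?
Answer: 197365769/35706120 ≈ 5.5275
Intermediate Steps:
j(J, a) = -119 + 155*a
j(148, q)/(14734 - 1*(-8096)) - 34910/(-6256) = (-119 + 155*(-7))/(14734 - 1*(-8096)) - 34910/(-6256) = (-119 - 1085)/(14734 + 8096) - 34910*(-1/6256) = -1204/22830 + 17455/3128 = -1204*1/22830 + 17455/3128 = -602/11415 + 17455/3128 = 197365769/35706120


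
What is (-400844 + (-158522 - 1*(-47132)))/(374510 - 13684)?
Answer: -256117/180413 ≈ -1.4196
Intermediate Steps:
(-400844 + (-158522 - 1*(-47132)))/(374510 - 13684) = (-400844 + (-158522 + 47132))/360826 = (-400844 - 111390)*(1/360826) = -512234*1/360826 = -256117/180413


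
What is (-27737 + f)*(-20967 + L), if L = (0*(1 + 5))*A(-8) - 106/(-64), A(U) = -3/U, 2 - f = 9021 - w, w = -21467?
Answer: 39061286693/32 ≈ 1.2207e+9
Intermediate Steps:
f = -30486 (f = 2 - (9021 - 1*(-21467)) = 2 - (9021 + 21467) = 2 - 1*30488 = 2 - 30488 = -30486)
L = 53/32 (L = (0*(1 + 5))*(-3/(-8)) - 106/(-64) = (0*6)*(-3*(-1/8)) - 106*(-1/64) = 0*(3/8) + 53/32 = 0 + 53/32 = 53/32 ≈ 1.6563)
(-27737 + f)*(-20967 + L) = (-27737 - 30486)*(-20967 + 53/32) = -58223*(-670891/32) = 39061286693/32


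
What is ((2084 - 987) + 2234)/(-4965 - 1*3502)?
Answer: -3331/8467 ≈ -0.39341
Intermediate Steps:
((2084 - 987) + 2234)/(-4965 - 1*3502) = (1097 + 2234)/(-4965 - 3502) = 3331/(-8467) = 3331*(-1/8467) = -3331/8467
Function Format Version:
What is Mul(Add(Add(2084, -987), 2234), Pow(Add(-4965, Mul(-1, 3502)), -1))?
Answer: Rational(-3331, 8467) ≈ -0.39341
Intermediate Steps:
Mul(Add(Add(2084, -987), 2234), Pow(Add(-4965, Mul(-1, 3502)), -1)) = Mul(Add(1097, 2234), Pow(Add(-4965, -3502), -1)) = Mul(3331, Pow(-8467, -1)) = Mul(3331, Rational(-1, 8467)) = Rational(-3331, 8467)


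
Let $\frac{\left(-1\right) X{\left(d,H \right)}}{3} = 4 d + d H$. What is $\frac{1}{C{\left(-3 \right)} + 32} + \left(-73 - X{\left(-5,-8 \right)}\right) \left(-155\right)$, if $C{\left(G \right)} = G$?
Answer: $\frac{58436}{29} \approx 2015.0$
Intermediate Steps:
$X{\left(d,H \right)} = - 12 d - 3 H d$ ($X{\left(d,H \right)} = - 3 \left(4 d + d H\right) = - 3 \left(4 d + H d\right) = - 12 d - 3 H d$)
$\frac{1}{C{\left(-3 \right)} + 32} + \left(-73 - X{\left(-5,-8 \right)}\right) \left(-155\right) = \frac{1}{-3 + 32} + \left(-73 - \left(-3\right) \left(-5\right) \left(4 - 8\right)\right) \left(-155\right) = \frac{1}{29} + \left(-73 - \left(-3\right) \left(-5\right) \left(-4\right)\right) \left(-155\right) = \frac{1}{29} + \left(-73 - -60\right) \left(-155\right) = \frac{1}{29} + \left(-73 + 60\right) \left(-155\right) = \frac{1}{29} - -2015 = \frac{1}{29} + 2015 = \frac{58436}{29}$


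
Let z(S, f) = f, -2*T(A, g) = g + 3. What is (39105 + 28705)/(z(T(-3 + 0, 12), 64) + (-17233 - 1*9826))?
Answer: -13562/5399 ≈ -2.5119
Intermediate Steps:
T(A, g) = -3/2 - g/2 (T(A, g) = -(g + 3)/2 = -(3 + g)/2 = -3/2 - g/2)
(39105 + 28705)/(z(T(-3 + 0, 12), 64) + (-17233 - 1*9826)) = (39105 + 28705)/(64 + (-17233 - 1*9826)) = 67810/(64 + (-17233 - 9826)) = 67810/(64 - 27059) = 67810/(-26995) = 67810*(-1/26995) = -13562/5399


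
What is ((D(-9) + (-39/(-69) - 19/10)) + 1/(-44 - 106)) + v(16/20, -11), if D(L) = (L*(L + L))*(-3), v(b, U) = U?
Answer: -859639/1725 ≈ -498.34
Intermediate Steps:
D(L) = -6*L² (D(L) = (L*(2*L))*(-3) = (2*L²)*(-3) = -6*L²)
((D(-9) + (-39/(-69) - 19/10)) + 1/(-44 - 106)) + v(16/20, -11) = ((-6*(-9)² + (-39/(-69) - 19/10)) + 1/(-44 - 106)) - 11 = ((-6*81 + (-39*(-1/69) - 19*⅒)) + 1/(-150)) - 11 = ((-486 + (13/23 - 19/10)) - 1/150) - 11 = ((-486 - 307/230) - 1/150) - 11 = (-112087/230 - 1/150) - 11 = -840664/1725 - 11 = -859639/1725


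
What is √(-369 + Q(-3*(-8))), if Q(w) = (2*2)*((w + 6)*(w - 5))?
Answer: 7*√39 ≈ 43.715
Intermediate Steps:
Q(w) = 4*(-5 + w)*(6 + w) (Q(w) = 4*((6 + w)*(-5 + w)) = 4*((-5 + w)*(6 + w)) = 4*(-5 + w)*(6 + w))
√(-369 + Q(-3*(-8))) = √(-369 + (-120 + 4*(-3*(-8)) + 4*(-3*(-8))²)) = √(-369 + (-120 + 4*24 + 4*24²)) = √(-369 + (-120 + 96 + 4*576)) = √(-369 + (-120 + 96 + 2304)) = √(-369 + 2280) = √1911 = 7*√39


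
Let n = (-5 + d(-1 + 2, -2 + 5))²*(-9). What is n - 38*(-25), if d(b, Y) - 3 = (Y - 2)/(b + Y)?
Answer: 14759/16 ≈ 922.44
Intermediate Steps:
d(b, Y) = 3 + (-2 + Y)/(Y + b) (d(b, Y) = 3 + (Y - 2)/(b + Y) = 3 + (-2 + Y)/(Y + b))
n = -441/16 (n = (-5 + (-2 + 3*(-1 + 2) + 4*(-2 + 5))/((-2 + 5) + (-1 + 2)))²*(-9) = (-5 + (-2 + 3*1 + 4*3)/(3 + 1))²*(-9) = (-5 + (-2 + 3 + 12)/4)²*(-9) = (-5 + (¼)*13)²*(-9) = (-5 + 13/4)²*(-9) = (-7/4)²*(-9) = (49/16)*(-9) = -441/16 ≈ -27.563)
n - 38*(-25) = -441/16 - 38*(-25) = -441/16 + 950 = 14759/16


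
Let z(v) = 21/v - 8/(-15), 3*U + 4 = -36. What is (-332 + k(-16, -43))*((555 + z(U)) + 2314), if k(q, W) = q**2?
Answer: -1307789/6 ≈ -2.1796e+5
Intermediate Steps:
U = -40/3 (U = -4/3 + (1/3)*(-36) = -4/3 - 12 = -40/3 ≈ -13.333)
z(v) = 8/15 + 21/v (z(v) = 21/v - 8*(-1/15) = 21/v + 8/15 = 8/15 + 21/v)
(-332 + k(-16, -43))*((555 + z(U)) + 2314) = (-332 + (-16)**2)*((555 + (8/15 + 21/(-40/3))) + 2314) = (-332 + 256)*((555 + (8/15 + 21*(-3/40))) + 2314) = -76*((555 + (8/15 - 63/40)) + 2314) = -76*((555 - 25/24) + 2314) = -76*(13295/24 + 2314) = -76*68831/24 = -1307789/6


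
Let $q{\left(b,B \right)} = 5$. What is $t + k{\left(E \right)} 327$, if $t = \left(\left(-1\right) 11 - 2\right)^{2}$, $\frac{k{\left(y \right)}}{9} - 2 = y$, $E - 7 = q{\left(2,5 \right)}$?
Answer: $41371$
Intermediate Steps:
$E = 12$ ($E = 7 + 5 = 12$)
$k{\left(y \right)} = 18 + 9 y$
$t = 169$ ($t = \left(-11 - 2\right)^{2} = \left(-13\right)^{2} = 169$)
$t + k{\left(E \right)} 327 = 169 + \left(18 + 9 \cdot 12\right) 327 = 169 + \left(18 + 108\right) 327 = 169 + 126 \cdot 327 = 169 + 41202 = 41371$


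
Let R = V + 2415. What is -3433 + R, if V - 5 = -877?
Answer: -1890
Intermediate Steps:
V = -872 (V = 5 - 877 = -872)
R = 1543 (R = -872 + 2415 = 1543)
-3433 + R = -3433 + 1543 = -1890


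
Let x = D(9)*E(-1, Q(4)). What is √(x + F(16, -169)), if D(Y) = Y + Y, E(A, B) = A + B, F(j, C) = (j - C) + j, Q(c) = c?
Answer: √255 ≈ 15.969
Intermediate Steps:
F(j, C) = -C + 2*j
D(Y) = 2*Y
x = 54 (x = (2*9)*(-1 + 4) = 18*3 = 54)
√(x + F(16, -169)) = √(54 + (-1*(-169) + 2*16)) = √(54 + (169 + 32)) = √(54 + 201) = √255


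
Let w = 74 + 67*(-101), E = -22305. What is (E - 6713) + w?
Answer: -35711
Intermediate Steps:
w = -6693 (w = 74 - 6767 = -6693)
(E - 6713) + w = (-22305 - 6713) - 6693 = -29018 - 6693 = -35711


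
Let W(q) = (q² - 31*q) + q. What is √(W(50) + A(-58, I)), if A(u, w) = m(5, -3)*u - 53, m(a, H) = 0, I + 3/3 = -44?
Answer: √947 ≈ 30.773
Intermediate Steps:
I = -45 (I = -1 - 44 = -45)
W(q) = q² - 30*q
A(u, w) = -53 (A(u, w) = 0*u - 53 = 0 - 53 = -53)
√(W(50) + A(-58, I)) = √(50*(-30 + 50) - 53) = √(50*20 - 53) = √(1000 - 53) = √947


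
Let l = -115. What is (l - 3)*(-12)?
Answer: 1416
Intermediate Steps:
(l - 3)*(-12) = (-115 - 3)*(-12) = -118*(-12) = 1416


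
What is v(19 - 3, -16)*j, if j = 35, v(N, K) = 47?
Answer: 1645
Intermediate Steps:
v(19 - 3, -16)*j = 47*35 = 1645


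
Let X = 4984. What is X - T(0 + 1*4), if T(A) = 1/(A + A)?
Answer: 39871/8 ≈ 4983.9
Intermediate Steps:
T(A) = 1/(2*A)
X - T(0 + 1*4) = 4984 - 1/(2*(0 + 1*4)) = 4984 - 1/(2*(0 + 4)) = 4984 - 1/(2*4) = 4984 - 1*⅛ = 4984 - ⅛ = 39871/8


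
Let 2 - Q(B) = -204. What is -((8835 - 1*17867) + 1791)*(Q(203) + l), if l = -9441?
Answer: -66870635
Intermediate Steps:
Q(B) = 206 (Q(B) = 2 - 1*(-204) = 2 + 204 = 206)
-((8835 - 1*17867) + 1791)*(Q(203) + l) = -((8835 - 1*17867) + 1791)*(206 - 9441) = -((8835 - 17867) + 1791)*(-9235) = -(-9032 + 1791)*(-9235) = -(-7241)*(-9235) = -1*66870635 = -66870635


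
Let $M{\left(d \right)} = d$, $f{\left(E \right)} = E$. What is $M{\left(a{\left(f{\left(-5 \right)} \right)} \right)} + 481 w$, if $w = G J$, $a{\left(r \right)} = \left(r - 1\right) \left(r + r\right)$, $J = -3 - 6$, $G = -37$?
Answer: $160233$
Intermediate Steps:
$J = -9$ ($J = -3 - 6 = -9$)
$a{\left(r \right)} = 2 r \left(-1 + r\right)$ ($a{\left(r \right)} = \left(-1 + r\right) 2 r = 2 r \left(-1 + r\right)$)
$w = 333$ ($w = \left(-37\right) \left(-9\right) = 333$)
$M{\left(a{\left(f{\left(-5 \right)} \right)} \right)} + 481 w = 2 \left(-5\right) \left(-1 - 5\right) + 481 \cdot 333 = 2 \left(-5\right) \left(-6\right) + 160173 = 60 + 160173 = 160233$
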